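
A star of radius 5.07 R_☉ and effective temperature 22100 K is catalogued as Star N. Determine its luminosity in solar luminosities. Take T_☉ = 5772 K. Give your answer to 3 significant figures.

5.52×10^3 solar luminosities

L/L_☉ = (R/R_☉)² (T/T_☉)⁴ = (5.07)² × (22100/5772)⁴
       = 25.70 × (3.829)⁴ = 25.70 × 214.9 = 5524.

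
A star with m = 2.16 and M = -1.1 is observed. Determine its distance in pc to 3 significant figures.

44.9 pc

m − M = 5 log₁₀(d/10 pc)
2.16 − (-1.1) = 3.26 = 5 log₁₀(d/10)
d = 10 × 10^(3.26/5) = 10 × 10^0.652 = 44.87 pc.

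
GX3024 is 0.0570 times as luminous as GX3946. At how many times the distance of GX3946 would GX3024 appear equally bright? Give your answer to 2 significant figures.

0.24

Equal flux requires L_GX3024/d_GX3024² = L_GX3946/d_GX3946², so d_GX3024/d_GX3946 = √(L_GX3024/L_GX3946)
= √(0.0570) = 0.2387.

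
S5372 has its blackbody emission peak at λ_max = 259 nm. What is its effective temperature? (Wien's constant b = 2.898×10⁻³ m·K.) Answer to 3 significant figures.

T = b/λ_max = 2.898×10⁻³ / (259×10⁻⁹) = 1.119×10^4 K.

1.12×10^4 K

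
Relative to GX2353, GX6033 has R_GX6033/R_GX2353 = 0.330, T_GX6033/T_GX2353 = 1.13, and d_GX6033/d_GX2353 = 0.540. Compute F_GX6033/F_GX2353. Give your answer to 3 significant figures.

L_GX6033/L_GX2353 = (R_GX6033/R_GX2353)²(T_GX6033/T_GX2353)⁴ = (0.330)² × (1.13)⁴ = 0.1776.
F_GX6033/F_GX2353 = (L_GX6033/L_GX2353)/(d_GX6033/d_GX2353)² = 0.1776 / (0.540)² = 0.6089.

0.609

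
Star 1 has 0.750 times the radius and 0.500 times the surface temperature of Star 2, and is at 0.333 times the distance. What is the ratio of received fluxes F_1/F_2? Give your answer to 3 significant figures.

0.317

L_1/L_2 = (R_1/R_2)²(T_1/T_2)⁴ = (0.750)² × (0.500)⁴ = 0.03516.
F_1/F_2 = (L_1/L_2)/(d_1/d_2)² = 0.03516 / (0.333)² = 0.3170.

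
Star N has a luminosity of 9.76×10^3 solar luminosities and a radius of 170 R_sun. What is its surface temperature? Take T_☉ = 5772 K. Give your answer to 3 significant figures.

4.40×10^3 K

T/T_☉ = (L/L_☉)^(1/4) / (R/R_☉)^(1/2)
T = 5772 × (9.76×10^3)^(1/4) / √(170) = 5772 × 9.939 / 13.04 = 4400 K.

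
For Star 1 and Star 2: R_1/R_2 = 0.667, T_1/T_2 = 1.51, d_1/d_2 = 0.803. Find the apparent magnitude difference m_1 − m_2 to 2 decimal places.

L_1/L_2 = (0.667)²(1.51)⁴ = 2.313.
F_1/F_2 = (L_1/L_2)/(d_1/d_2)² = 2.313/0.6448 = 3.587.
m_1 − m_2 = −2.5 log₁₀(3.587) = -1.39.

-1.39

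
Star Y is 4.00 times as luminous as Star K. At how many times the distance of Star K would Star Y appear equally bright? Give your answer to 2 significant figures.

Equal flux requires L_Y/d_Y² = L_K/d_K², so d_Y/d_K = √(L_Y/L_K)
= √(4.00) = 2.000.

2.0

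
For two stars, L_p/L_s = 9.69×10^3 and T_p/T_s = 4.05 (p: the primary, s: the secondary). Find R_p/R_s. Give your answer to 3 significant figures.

L ∝ R²T⁴ gives R ∝ √L / T², so
R_p/R_s = √(9.69×10^3) / (4.05)² = 98.44 / 16.40 = 6.001.

6.00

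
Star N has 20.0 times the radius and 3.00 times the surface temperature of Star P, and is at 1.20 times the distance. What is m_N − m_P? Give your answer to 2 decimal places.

L_N/L_P = (20.0)²(3.00)⁴ = 3.240×10^4.
F_N/F_P = (L_N/L_P)/(d_N/d_P)² = 3.240×10^4/1.440 = 2.250×10^4.
m_N − m_P = −2.5 log₁₀(2.250×10^4) = -10.88.

-10.88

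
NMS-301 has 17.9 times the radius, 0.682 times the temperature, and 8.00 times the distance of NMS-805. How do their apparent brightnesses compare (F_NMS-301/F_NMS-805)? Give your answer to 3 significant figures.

1.08

L_NMS-301/L_NMS-805 = (R_NMS-301/R_NMS-805)²(T_NMS-301/T_NMS-805)⁴ = (17.9)² × (0.682)⁴ = 69.32.
F_NMS-301/F_NMS-805 = (L_NMS-301/L_NMS-805)/(d_NMS-301/d_NMS-805)² = 69.32 / (8.00)² = 1.083.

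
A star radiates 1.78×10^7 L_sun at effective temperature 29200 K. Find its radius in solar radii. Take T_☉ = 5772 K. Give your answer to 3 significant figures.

165 solar radii

R/R_☉ = √(L/L_☉) / (T/T_☉)² = √(1.78×10^7) / (5.059)²
       = 4219 / 25.59 = 164.9.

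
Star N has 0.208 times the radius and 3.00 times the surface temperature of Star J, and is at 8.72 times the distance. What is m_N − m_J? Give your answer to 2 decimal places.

3.34

L_N/L_J = (0.208)²(3.00)⁴ = 3.504.
F_N/F_J = (L_N/L_J)/(d_N/d_J)² = 3.504/76.04 = 0.04609.
m_N − m_J = −2.5 log₁₀(0.04609) = 3.34.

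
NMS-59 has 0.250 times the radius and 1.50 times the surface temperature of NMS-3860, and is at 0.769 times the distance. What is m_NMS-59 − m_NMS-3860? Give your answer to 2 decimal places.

L_NMS-59/L_NMS-3860 = (0.250)²(1.50)⁴ = 0.3164.
F_NMS-59/F_NMS-3860 = (L_NMS-59/L_NMS-3860)/(d_NMS-59/d_NMS-3860)² = 0.3164/0.5914 = 0.5350.
m_NMS-59 − m_NMS-3860 = −2.5 log₁₀(0.5350) = 0.68.

0.68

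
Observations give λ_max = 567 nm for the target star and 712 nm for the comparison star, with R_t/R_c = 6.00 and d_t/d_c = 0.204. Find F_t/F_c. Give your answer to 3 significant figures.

Wien's law: T_t/T_c = λ_c/λ_t = 712/567 = 1.256.
L_t/L_c = (R_t/R_c)²(T_t/T_c)⁴ = (6.00)²(1.256)⁴ = 89.51.
F_t/F_c = (L_t/L_c)/(d_t/d_c)² = 89.51/(0.204)² = 2151.

2.15×10^3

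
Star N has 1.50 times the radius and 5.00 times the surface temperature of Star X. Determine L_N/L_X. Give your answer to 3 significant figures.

1.41×10^3

From the Stefan–Boltzmann law, L ∝ R²T⁴, so
L_N/L_X = (R_N/R_X)² (T_N/T_X)⁴ = (1.50)² × (5.00)⁴ = 2.250 × 625.0 = 1406.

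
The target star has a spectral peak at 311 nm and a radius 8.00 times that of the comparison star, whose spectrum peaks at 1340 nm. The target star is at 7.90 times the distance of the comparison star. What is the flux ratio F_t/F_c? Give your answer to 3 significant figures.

Wien's law: T_t/T_c = λ_c/λ_t = 1340/311 = 4.309.
L_t/L_c = (R_t/R_c)²(T_t/T_c)⁴ = (8.00)²(4.309)⁴ = 2.206×10^4.
F_t/F_c = (L_t/L_c)/(d_t/d_c)² = 2.206×10^4/(7.90)² = 353.4.

353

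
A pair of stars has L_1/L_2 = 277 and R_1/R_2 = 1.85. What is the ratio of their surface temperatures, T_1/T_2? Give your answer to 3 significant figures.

3.00

L ∝ R²T⁴ gives T ∝ (L/R²)^(1/4), so
T_1/T_2 = (277 / 1.85²)^(1/4) = (80.93)^(1/4) = 2.999.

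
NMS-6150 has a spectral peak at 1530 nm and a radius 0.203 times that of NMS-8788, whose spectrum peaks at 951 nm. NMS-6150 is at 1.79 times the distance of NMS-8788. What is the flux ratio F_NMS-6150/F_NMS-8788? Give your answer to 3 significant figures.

0.00192

Wien's law: T_NMS-6150/T_NMS-8788 = λ_NMS-8788/λ_NMS-6150 = 951/1530 = 0.6216.
L_NMS-6150/L_NMS-8788 = (R_NMS-6150/R_NMS-8788)²(T_NMS-6150/T_NMS-8788)⁴ = (0.203)²(0.6216)⁴ = 0.006151.
F_NMS-6150/F_NMS-8788 = (L_NMS-6150/L_NMS-8788)/(d_NMS-6150/d_NMS-8788)² = 0.006151/(1.79)² = 0.001920.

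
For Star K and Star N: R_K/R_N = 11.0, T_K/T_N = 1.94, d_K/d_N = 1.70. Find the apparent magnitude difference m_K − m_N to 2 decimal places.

L_K/L_N = (11.0)²(1.94)⁴ = 1714.
F_K/F_N = (L_K/L_N)/(d_K/d_N)² = 1714/2.890 = 593.1.
m_K − m_N = −2.5 log₁₀(593.1) = -6.93.

-6.93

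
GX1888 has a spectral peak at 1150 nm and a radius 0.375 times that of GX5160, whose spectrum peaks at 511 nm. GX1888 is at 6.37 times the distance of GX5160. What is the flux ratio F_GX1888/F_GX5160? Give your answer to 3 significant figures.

1.35×10^-4

Wien's law: T_GX1888/T_GX5160 = λ_GX5160/λ_GX1888 = 511/1150 = 0.4443.
L_GX1888/L_GX5160 = (R_GX1888/R_GX5160)²(T_GX1888/T_GX5160)⁴ = (0.375)²(0.4443)⁴ = 0.005482.
F_GX1888/F_GX5160 = (L_GX1888/L_GX5160)/(d_GX1888/d_GX5160)² = 0.005482/(6.37)² = 1.351×10^-4.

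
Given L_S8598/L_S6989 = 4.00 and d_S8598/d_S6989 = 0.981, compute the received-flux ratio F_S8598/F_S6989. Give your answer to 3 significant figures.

4.16

F = L/(4πd²), so F_S8598/F_S6989 = (L_S8598/L_S6989) / (d_S8598/d_S6989)²
= 4.00 / (0.981)² = 4.00 / 0.9624 = 4.156.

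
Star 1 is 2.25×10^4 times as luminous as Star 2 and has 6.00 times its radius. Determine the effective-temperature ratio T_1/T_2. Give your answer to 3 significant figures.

5.00

L ∝ R²T⁴ gives T ∝ (L/R²)^(1/4), so
T_1/T_2 = (2.25×10^4 / 6.00²)^(1/4) = (625.0)^(1/4) = 5.000.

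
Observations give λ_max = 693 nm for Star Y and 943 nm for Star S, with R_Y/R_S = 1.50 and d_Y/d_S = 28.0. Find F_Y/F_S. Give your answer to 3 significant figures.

0.00984

Wien's law: T_Y/T_S = λ_S/λ_Y = 943/693 = 1.361.
L_Y/L_S = (R_Y/R_S)²(T_Y/T_S)⁴ = (1.50)²(1.361)⁴ = 7.714.
F_Y/F_S = (L_Y/L_S)/(d_Y/d_S)² = 7.714/(28.0)² = 0.009840.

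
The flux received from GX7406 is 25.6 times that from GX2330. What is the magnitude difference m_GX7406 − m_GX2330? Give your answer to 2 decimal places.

-3.52

m_GX7406 − m_GX2330 = −2.5 log₁₀(F_GX7406/F_GX2330) = −2.5 log₁₀(25.6) = −2.5 × (1.408) = -3.521.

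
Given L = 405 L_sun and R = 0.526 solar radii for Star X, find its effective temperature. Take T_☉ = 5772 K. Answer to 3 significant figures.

3.57×10^4 K

T/T_☉ = (L/L_☉)^(1/4) / (R/R_☉)^(1/2)
T = 5772 × (405)^(1/4) / √(0.526) = 5772 × 4.486 / 0.7253 = 3.570×10^4 K.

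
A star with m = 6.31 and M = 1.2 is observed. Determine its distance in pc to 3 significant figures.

m − M = 5 log₁₀(d/10 pc)
6.31 − (1.2) = 5.11 = 5 log₁₀(d/10)
d = 10 × 10^(5.11/5) = 10 × 10^1.022 = 105.2 pc.

105 pc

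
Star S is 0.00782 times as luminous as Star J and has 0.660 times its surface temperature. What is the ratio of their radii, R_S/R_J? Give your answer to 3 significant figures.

0.203

L ∝ R²T⁴ gives R ∝ √L / T², so
R_S/R_J = √(0.00782) / (0.660)² = 0.08843 / 0.4356 = 0.2030.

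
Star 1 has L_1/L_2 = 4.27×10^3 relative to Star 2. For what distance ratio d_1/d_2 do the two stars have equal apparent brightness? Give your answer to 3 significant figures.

Equal flux requires L_1/d_1² = L_2/d_2², so d_1/d_2 = √(L_1/L_2)
= √(4.27×10^3) = 65.35.

65.3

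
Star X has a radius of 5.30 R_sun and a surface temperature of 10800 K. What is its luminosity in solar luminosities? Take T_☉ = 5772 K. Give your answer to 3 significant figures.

344 solar luminosities

L/L_☉ = (R/R_☉)² (T/T_☉)⁴ = (5.30)² × (10800/5772)⁴
       = 28.09 × (1.871)⁴ = 28.09 × 12.26 = 344.3.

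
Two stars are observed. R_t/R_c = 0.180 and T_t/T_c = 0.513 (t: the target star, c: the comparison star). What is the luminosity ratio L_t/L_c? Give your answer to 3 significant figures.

From the Stefan–Boltzmann law, L ∝ R²T⁴, so
L_t/L_c = (R_t/R_c)² (T_t/T_c)⁴ = (0.180)² × (0.513)⁴ = 0.03240 × 0.06926 = 0.002244.

0.00224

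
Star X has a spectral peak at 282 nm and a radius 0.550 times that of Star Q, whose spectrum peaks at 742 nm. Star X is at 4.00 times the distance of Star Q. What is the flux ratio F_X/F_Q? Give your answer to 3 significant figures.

Wien's law: T_X/T_Q = λ_Q/λ_X = 742/282 = 2.631.
L_X/L_Q = (R_X/R_Q)²(T_X/T_Q)⁴ = (0.550)²(2.631)⁴ = 14.50.
F_X/F_Q = (L_X/L_Q)/(d_X/d_Q)² = 14.50/(4.00)² = 0.9062.

0.906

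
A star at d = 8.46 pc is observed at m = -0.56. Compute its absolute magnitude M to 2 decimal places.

-0.20

M = m − 5 log₁₀(d/10 pc) = -0.56 − 5 log₁₀(8.46/10)
  = -0.56 − 5 × -0.073 = -0.56 − -0.36 = -0.20.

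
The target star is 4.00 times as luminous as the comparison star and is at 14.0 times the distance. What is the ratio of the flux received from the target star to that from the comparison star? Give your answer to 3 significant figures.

0.0204

F = L/(4πd²), so F_t/F_c = (L_t/L_c) / (d_t/d_c)²
= 4.00 / (14.0)² = 4.00 / 196.0 = 0.02041.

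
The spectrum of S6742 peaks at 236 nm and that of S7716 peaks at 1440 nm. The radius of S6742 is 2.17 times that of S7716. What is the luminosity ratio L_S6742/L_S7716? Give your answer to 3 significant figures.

6.53×10^3

Wien's law gives T ∝ 1/λ_max, so T_S6742/T_S7716 = λ_S7716/λ_S6742 = 1440/236 = 6.102.
Then L ∝ R²T⁴ gives L_S6742/L_S7716 = (2.17)² × (6.102)⁴ = 4.709 × 1386 = 6527.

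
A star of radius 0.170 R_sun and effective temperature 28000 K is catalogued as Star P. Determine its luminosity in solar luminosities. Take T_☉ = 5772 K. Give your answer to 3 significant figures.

16.0 solar luminosities

L/L_☉ = (R/R_☉)² (T/T_☉)⁴ = (0.170)² × (28000/5772)⁴
       = 0.02890 × (4.851)⁴ = 0.02890 × 553.8 = 16.00.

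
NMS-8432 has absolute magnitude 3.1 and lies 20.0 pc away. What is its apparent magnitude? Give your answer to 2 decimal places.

m = M + 5 log₁₀(d/10 pc) = 3.1 + 5 log₁₀(20.0/10)
  = 3.1 + 5 × 0.301 = 3.1 + 1.51 = 4.61.

4.61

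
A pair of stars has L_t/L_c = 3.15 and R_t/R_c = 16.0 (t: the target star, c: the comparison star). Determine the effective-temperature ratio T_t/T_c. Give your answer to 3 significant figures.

0.333

L ∝ R²T⁴ gives T ∝ (L/R²)^(1/4), so
T_t/T_c = (3.15 / 16.0²)^(1/4) = (0.01230)^(1/4) = 0.3331.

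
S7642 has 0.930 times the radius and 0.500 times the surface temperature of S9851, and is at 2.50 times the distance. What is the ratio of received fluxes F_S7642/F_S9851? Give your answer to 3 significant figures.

L_S7642/L_S9851 = (R_S7642/R_S9851)²(T_S7642/T_S9851)⁴ = (0.930)² × (0.500)⁴ = 0.05406.
F_S7642/F_S9851 = (L_S7642/L_S9851)/(d_S7642/d_S9851)² = 0.05406 / (2.50)² = 0.008649.

0.00865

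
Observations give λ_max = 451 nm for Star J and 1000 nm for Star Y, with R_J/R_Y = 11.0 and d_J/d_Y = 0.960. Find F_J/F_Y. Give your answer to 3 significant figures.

Wien's law: T_J/T_Y = λ_Y/λ_J = 1000/451 = 2.217.
L_J/L_Y = (R_J/R_Y)²(T_J/T_Y)⁴ = (11.0)²(2.217)⁴ = 2925.
F_J/F_Y = (L_J/L_Y)/(d_J/d_Y)² = 2925/(0.960)² = 3173.

3.17×10^3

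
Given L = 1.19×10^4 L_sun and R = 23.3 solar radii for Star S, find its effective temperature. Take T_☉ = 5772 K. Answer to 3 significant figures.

1.25×10^4 K

T/T_☉ = (L/L_☉)^(1/4) / (R/R_☉)^(1/2)
T = 5772 × (1.19×10^4)^(1/4) / √(23.3) = 5772 × 10.44 / 4.827 = 1.249×10^4 K.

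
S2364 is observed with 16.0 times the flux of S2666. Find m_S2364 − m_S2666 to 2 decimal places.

m_S2364 − m_S2666 = −2.5 log₁₀(F_S2364/F_S2666) = −2.5 log₁₀(16.0) = −2.5 × (1.204) = -3.010.

-3.01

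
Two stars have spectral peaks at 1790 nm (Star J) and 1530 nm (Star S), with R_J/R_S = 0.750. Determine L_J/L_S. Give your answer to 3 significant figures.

Wien's law gives T ∝ 1/λ_max, so T_J/T_S = λ_S/λ_J = 1530/1790 = 0.8547.
Then L ∝ R²T⁴ gives L_J/L_S = (0.750)² × (0.8547)⁴ = 0.5625 × 0.5338 = 0.3002.

0.300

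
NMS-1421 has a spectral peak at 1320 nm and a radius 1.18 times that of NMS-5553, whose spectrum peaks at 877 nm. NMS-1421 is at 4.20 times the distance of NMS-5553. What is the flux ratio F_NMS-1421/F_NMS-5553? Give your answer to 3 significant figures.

0.0154

Wien's law: T_NMS-1421/T_NMS-5553 = λ_NMS-5553/λ_NMS-1421 = 877/1320 = 0.6644.
L_NMS-1421/L_NMS-5553 = (R_NMS-1421/R_NMS-5553)²(T_NMS-1421/T_NMS-5553)⁴ = (1.18)²(0.6644)⁴ = 0.2713.
F_NMS-1421/F_NMS-5553 = (L_NMS-1421/L_NMS-5553)/(d_NMS-1421/d_NMS-5553)² = 0.2713/(4.20)² = 0.01538.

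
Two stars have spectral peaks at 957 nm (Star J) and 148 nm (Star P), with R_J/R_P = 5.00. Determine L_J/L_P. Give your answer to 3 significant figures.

Wien's law gives T ∝ 1/λ_max, so T_J/T_P = λ_P/λ_J = 148/957 = 0.1546.
Then L ∝ R²T⁴ gives L_J/L_P = (5.00)² × (0.1546)⁴ = 25.00 × 5.720×10^-4 = 0.01430.

0.0143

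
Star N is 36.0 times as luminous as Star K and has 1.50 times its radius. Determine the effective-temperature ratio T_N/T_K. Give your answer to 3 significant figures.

2.00

L ∝ R²T⁴ gives T ∝ (L/R²)^(1/4), so
T_N/T_K = (36.0 / 1.50²)^(1/4) = (16.00)^(1/4) = 2.000.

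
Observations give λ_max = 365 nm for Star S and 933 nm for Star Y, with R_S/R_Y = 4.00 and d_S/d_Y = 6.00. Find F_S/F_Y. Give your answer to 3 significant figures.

19.0

Wien's law: T_S/T_Y = λ_Y/λ_S = 933/365 = 2.556.
L_S/L_Y = (R_S/R_Y)²(T_S/T_Y)⁴ = (4.00)²(2.556)⁴ = 683.1.
F_S/F_Y = (L_S/L_Y)/(d_S/d_Y)² = 683.1/(6.00)² = 18.97.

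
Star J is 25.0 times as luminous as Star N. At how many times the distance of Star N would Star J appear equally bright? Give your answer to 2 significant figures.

5.0

Equal flux requires L_J/d_J² = L_N/d_N², so d_J/d_N = √(L_J/L_N)
= √(25.0) = 5.000.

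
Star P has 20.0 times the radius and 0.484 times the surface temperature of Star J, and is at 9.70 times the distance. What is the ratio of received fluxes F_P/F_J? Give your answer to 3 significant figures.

0.233

L_P/L_J = (R_P/R_J)²(T_P/T_J)⁴ = (20.0)² × (0.484)⁴ = 21.95.
F_P/F_J = (L_P/L_J)/(d_P/d_J)² = 21.95 / (9.70)² = 0.2333.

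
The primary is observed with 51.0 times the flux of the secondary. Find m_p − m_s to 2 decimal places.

m_p − m_s = −2.5 log₁₀(F_p/F_s) = −2.5 log₁₀(51.0) = −2.5 × (1.708) = -4.269.

-4.27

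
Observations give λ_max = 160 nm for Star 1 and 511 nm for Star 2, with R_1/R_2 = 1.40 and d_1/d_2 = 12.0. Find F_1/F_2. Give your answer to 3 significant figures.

Wien's law: T_1/T_2 = λ_2/λ_1 = 511/160 = 3.194.
L_1/L_2 = (R_1/R_2)²(T_1/T_2)⁴ = (1.40)²(3.194)⁴ = 203.9.
F_1/F_2 = (L_1/L_2)/(d_1/d_2)² = 203.9/(12.0)² = 1.416.

1.42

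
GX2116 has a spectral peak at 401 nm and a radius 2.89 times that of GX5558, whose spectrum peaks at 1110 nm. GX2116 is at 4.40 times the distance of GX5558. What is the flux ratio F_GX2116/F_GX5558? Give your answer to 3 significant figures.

25.3

Wien's law: T_GX2116/T_GX5558 = λ_GX5558/λ_GX2116 = 1110/401 = 2.768.
L_GX2116/L_GX5558 = (R_GX2116/R_GX5558)²(T_GX2116/T_GX5558)⁴ = (2.89)²(2.768)⁴ = 490.4.
F_GX2116/F_GX5558 = (L_GX2116/L_GX5558)/(d_GX2116/d_GX5558)² = 490.4/(4.40)² = 25.33.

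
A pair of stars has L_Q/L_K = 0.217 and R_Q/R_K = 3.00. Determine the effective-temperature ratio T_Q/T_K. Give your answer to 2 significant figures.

0.39

L ∝ R²T⁴ gives T ∝ (L/R²)^(1/4), so
T_Q/T_K = (0.217 / 3.00²)^(1/4) = (0.02411)^(1/4) = 0.3941.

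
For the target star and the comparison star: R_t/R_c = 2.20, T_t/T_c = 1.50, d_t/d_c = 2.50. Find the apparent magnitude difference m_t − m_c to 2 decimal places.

L_t/L_c = (2.20)²(1.50)⁴ = 24.50.
F_t/F_c = (L_t/L_c)/(d_t/d_c)² = 24.50/6.250 = 3.920.
m_t − m_c = −2.5 log₁₀(3.920) = -1.48.

-1.48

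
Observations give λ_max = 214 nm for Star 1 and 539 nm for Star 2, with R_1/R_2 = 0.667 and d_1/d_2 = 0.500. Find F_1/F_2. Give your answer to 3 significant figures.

71.6

Wien's law: T_1/T_2 = λ_2/λ_1 = 539/214 = 2.519.
L_1/L_2 = (R_1/R_2)²(T_1/T_2)⁴ = (0.667)²(2.519)⁴ = 17.90.
F_1/F_2 = (L_1/L_2)/(d_1/d_2)² = 17.90/(0.500)² = 71.62.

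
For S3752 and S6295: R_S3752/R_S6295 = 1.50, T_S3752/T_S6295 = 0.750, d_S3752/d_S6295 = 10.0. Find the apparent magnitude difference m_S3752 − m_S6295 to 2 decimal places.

5.37

L_S3752/L_S6295 = (1.50)²(0.750)⁴ = 0.7119.
F_S3752/F_S6295 = (L_S3752/L_S6295)/(d_S3752/d_S6295)² = 0.7119/100.0 = 0.007119.
m_S3752 − m_S6295 = −2.5 log₁₀(0.007119) = 5.37.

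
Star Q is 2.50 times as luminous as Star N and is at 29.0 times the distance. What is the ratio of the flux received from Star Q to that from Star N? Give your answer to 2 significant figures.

F = L/(4πd²), so F_Q/F_N = (L_Q/L_N) / (d_Q/d_N)²
= 2.50 / (29.0)² = 2.50 / 841.0 = 0.002973.

0.0030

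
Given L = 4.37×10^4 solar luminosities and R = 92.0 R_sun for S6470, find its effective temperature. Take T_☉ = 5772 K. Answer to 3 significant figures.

8.70×10^3 K

T/T_☉ = (L/L_☉)^(1/4) / (R/R_☉)^(1/2)
T = 5772 × (4.37×10^4)^(1/4) / √(92.0) = 5772 × 14.46 / 9.592 = 8701 K.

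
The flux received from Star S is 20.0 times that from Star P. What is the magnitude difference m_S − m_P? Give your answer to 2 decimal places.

-3.25

m_S − m_P = −2.5 log₁₀(F_S/F_P) = −2.5 log₁₀(20.0) = −2.5 × (1.301) = -3.253.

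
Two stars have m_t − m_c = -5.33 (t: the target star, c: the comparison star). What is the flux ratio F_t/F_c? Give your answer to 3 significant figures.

F_t/F_c = 10^(−(m_t − m_c)/2.5) = 10^(5.33/2.5) = 10^2.132 = 135.5.

136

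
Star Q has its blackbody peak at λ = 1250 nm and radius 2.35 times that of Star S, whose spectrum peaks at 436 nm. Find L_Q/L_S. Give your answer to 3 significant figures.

0.0817

Wien's law gives T ∝ 1/λ_max, so T_Q/T_S = λ_S/λ_Q = 436/1250 = 0.3488.
Then L ∝ R²T⁴ gives L_Q/L_S = (2.35)² × (0.3488)⁴ = 5.523 × 0.01480 = 0.08174.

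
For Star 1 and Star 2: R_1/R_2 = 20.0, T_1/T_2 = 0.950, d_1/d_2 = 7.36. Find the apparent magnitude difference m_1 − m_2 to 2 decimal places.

L_1/L_2 = (20.0)²(0.950)⁴ = 325.8.
F_1/F_2 = (L_1/L_2)/(d_1/d_2)² = 325.8/54.17 = 6.014.
m_1 − m_2 = −2.5 log₁₀(6.014) = -1.95.

-1.95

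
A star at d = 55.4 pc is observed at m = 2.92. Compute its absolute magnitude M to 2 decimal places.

M = m − 5 log₁₀(d/10 pc) = 2.92 − 5 log₁₀(55.4/10)
  = 2.92 − 5 × 0.744 = 2.92 − 3.72 = -0.80.

-0.80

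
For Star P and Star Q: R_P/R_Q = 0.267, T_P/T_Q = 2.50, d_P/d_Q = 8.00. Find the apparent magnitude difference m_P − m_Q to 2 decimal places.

L_P/L_Q = (0.267)²(2.50)⁴ = 2.785.
F_P/F_Q = (L_P/L_Q)/(d_P/d_Q)² = 2.785/64.00 = 0.04351.
m_P − m_Q = −2.5 log₁₀(0.04351) = 3.40.

3.40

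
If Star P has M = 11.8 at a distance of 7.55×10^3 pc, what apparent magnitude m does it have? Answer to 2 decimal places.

m = M + 5 log₁₀(d/10 pc) = 11.8 + 5 log₁₀(7.55×10^3/10)
  = 11.8 + 5 × 2.878 = 11.8 + 14.39 = 26.19.

26.19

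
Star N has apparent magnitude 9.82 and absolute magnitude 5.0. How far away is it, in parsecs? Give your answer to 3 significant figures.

92.0 pc

m − M = 5 log₁₀(d/10 pc)
9.82 − (5.0) = 4.82 = 5 log₁₀(d/10)
d = 10 × 10^(4.82/5) = 10 × 10^0.964 = 92.04 pc.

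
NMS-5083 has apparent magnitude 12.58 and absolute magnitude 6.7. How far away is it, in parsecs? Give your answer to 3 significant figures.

150 pc

m − M = 5 log₁₀(d/10 pc)
12.58 − (6.7) = 5.88 = 5 log₁₀(d/10)
d = 10 × 10^(5.88/5) = 10 × 10^1.176 = 150.0 pc.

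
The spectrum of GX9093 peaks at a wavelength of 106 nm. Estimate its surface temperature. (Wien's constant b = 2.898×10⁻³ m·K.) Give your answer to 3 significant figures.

2.73×10^4 K

T = b/λ_max = 2.898×10⁻³ / (106×10⁻⁹) = 2.734×10^4 K.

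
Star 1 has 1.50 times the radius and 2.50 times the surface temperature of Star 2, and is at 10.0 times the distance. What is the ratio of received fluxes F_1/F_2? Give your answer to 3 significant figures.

L_1/L_2 = (R_1/R_2)²(T_1/T_2)⁴ = (1.50)² × (2.50)⁴ = 87.89.
F_1/F_2 = (L_1/L_2)/(d_1/d_2)² = 87.89 / (10.0)² = 0.8789.

0.879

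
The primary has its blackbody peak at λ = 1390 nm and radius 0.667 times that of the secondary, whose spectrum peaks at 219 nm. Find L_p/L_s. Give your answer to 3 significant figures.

2.74×10^-4

Wien's law gives T ∝ 1/λ_max, so T_p/T_s = λ_s/λ_p = 219/1390 = 0.1576.
Then L ∝ R²T⁴ gives L_p/L_s = (0.667)² × (0.1576)⁴ = 0.4449 × 6.162×10^-4 = 2.741×10^-4.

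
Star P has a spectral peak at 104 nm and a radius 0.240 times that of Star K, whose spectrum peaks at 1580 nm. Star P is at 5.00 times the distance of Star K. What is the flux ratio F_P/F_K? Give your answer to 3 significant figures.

123

Wien's law: T_P/T_K = λ_K/λ_P = 1580/104 = 15.19.
L_P/L_K = (R_P/R_K)²(T_P/T_K)⁴ = (0.240)²(15.19)⁴ = 3068.
F_P/F_K = (L_P/L_K)/(d_P/d_K)² = 3068/(5.00)² = 122.7.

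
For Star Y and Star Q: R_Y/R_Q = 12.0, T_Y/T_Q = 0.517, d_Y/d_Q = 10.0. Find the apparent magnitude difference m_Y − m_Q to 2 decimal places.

L_Y/L_Q = (12.0)²(0.517)⁴ = 10.29.
F_Y/F_Q = (L_Y/L_Q)/(d_Y/d_Q)² = 10.29/100.0 = 0.1029.
m_Y − m_Q = −2.5 log₁₀(0.1029) = 2.47.

2.47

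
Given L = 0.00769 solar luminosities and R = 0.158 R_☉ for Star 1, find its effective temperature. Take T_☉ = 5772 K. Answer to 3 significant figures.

4.30×10^3 K

T/T_☉ = (L/L_☉)^(1/4) / (R/R_☉)^(1/2)
T = 5772 × (0.00769)^(1/4) / √(0.158) = 5772 × 0.2961 / 0.3975 = 4300 K.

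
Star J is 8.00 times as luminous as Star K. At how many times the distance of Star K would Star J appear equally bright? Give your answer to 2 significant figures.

2.8

Equal flux requires L_J/d_J² = L_K/d_K², so d_J/d_K = √(L_J/L_K)
= √(8.00) = 2.828.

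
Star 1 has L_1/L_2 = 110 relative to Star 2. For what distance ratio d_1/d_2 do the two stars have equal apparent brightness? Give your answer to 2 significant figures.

10

Equal flux requires L_1/d_1² = L_2/d_2², so d_1/d_2 = √(L_1/L_2)
= √(110) = 10.49.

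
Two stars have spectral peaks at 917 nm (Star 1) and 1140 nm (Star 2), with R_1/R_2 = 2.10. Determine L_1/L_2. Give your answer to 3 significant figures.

Wien's law gives T ∝ 1/λ_max, so T_1/T_2 = λ_2/λ_1 = 1140/917 = 1.243.
Then L ∝ R²T⁴ gives L_1/L_2 = (2.10)² × (1.243)⁴ = 4.410 × 2.389 = 10.53.

10.5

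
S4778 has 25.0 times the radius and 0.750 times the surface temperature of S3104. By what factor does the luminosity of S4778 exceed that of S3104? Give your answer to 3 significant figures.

From the Stefan–Boltzmann law, L ∝ R²T⁴, so
L_S4778/L_S3104 = (R_S4778/R_S3104)² (T_S4778/T_S3104)⁴ = (25.0)² × (0.750)⁴ = 625.0 × 0.3164 = 197.8.

198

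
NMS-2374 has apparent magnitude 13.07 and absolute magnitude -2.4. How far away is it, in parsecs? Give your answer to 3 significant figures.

m − M = 5 log₁₀(d/10 pc)
13.07 − (-2.4) = 15.47 = 5 log₁₀(d/10)
d = 10 × 10^(15.47/5) = 10 × 10^3.094 = 1.242×10^4 pc.

1.24×10^4 pc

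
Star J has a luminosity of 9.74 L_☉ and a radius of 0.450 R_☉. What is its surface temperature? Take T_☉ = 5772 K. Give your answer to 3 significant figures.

T/T_☉ = (L/L_☉)^(1/4) / (R/R_☉)^(1/2)
T = 5772 × (9.74)^(1/4) / √(0.450) = 5772 × 1.767 / 0.6708 = 1.520×10^4 K.

1.52×10^4 K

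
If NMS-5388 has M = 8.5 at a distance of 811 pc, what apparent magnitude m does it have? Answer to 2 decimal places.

18.05

m = M + 5 log₁₀(d/10 pc) = 8.5 + 5 log₁₀(811/10)
  = 8.5 + 5 × 1.909 = 8.5 + 9.55 = 18.05.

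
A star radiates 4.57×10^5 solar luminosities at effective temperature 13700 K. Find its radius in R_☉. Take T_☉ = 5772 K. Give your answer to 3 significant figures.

R/R_☉ = √(L/L_☉) / (T/T_☉)² = √(4.57×10^5) / (2.374)²
       = 676.0 / 5.634 = 120.0.

120 R_☉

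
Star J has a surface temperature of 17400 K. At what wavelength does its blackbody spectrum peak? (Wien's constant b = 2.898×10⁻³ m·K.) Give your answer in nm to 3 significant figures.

167 nm

λ_max = b/T = 2.898×10⁻³ / 17400 = 1.67×10^-7 m = 166.6 nm.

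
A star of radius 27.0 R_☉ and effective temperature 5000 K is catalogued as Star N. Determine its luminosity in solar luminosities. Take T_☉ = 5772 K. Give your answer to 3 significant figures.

L/L_☉ = (R/R_☉)² (T/T_☉)⁴ = (27.0)² × (5000/5772)⁴
       = 729.0 × (0.8663)⁴ = 729.0 × 0.5631 = 410.5.

410 solar luminosities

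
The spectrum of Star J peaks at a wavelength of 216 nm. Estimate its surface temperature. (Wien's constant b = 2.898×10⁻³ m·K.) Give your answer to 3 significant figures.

1.34×10^4 K

T = b/λ_max = 2.898×10⁻³ / (216×10⁻⁹) = 1.342×10^4 K.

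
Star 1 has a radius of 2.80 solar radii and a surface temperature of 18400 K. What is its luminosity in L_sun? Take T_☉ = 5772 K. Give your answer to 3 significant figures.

L/L_☉ = (R/R_☉)² (T/T_☉)⁴ = (2.80)² × (18400/5772)⁴
       = 7.840 × (3.188)⁴ = 7.840 × 103.3 = 809.6.

810 L_sun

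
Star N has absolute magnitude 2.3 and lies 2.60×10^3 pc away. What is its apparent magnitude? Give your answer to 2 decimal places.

m = M + 5 log₁₀(d/10 pc) = 2.3 + 5 log₁₀(2.60×10^3/10)
  = 2.3 + 5 × 2.415 = 2.3 + 12.07 = 14.37.

14.37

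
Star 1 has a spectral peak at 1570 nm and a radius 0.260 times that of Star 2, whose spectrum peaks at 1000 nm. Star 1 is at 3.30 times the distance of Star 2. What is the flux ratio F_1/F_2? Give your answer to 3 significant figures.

0.00102

Wien's law: T_1/T_2 = λ_2/λ_1 = 1000/1570 = 0.6369.
L_1/L_2 = (R_1/R_2)²(T_1/T_2)⁴ = (0.260)²(0.6369)⁴ = 0.01113.
F_1/F_2 = (L_1/L_2)/(d_1/d_2)² = 0.01113/(3.30)² = 0.001022.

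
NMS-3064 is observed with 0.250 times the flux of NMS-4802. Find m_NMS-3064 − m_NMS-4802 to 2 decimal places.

m_NMS-3064 − m_NMS-4802 = −2.5 log₁₀(F_NMS-3064/F_NMS-4802) = −2.5 log₁₀(0.250) = −2.5 × (-0.602) = 1.505.

1.51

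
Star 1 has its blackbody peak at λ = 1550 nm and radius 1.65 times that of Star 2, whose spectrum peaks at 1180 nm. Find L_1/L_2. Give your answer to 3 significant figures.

0.914

Wien's law gives T ∝ 1/λ_max, so T_1/T_2 = λ_2/λ_1 = 1180/1550 = 0.7613.
Then L ∝ R²T⁴ gives L_1/L_2 = (1.65)² × (0.7613)⁴ = 2.722 × 0.3359 = 0.9145.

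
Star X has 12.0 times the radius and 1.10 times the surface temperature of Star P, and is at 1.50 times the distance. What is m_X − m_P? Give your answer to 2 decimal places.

L_X/L_P = (12.0)²(1.10)⁴ = 210.8.
F_X/F_P = (L_X/L_P)/(d_X/d_P)² = 210.8/2.250 = 93.70.
m_X − m_P = −2.5 log₁₀(93.70) = -4.93.

-4.93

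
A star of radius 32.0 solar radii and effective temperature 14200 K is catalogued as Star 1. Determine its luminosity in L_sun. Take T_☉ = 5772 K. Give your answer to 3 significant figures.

L/L_☉ = (R/R_☉)² (T/T_☉)⁴ = (32.0)² × (14200/5772)⁴
       = 1024 × (2.460)⁴ = 1024 × 36.63 = 3.751×10^4.

3.75×10^4 L_sun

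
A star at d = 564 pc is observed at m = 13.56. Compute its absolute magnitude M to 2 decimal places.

4.80

M = m − 5 log₁₀(d/10 pc) = 13.56 − 5 log₁₀(564/10)
  = 13.56 − 5 × 1.751 = 13.56 − 8.76 = 4.80.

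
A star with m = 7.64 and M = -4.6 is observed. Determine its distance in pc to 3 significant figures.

2.81×10^3 pc

m − M = 5 log₁₀(d/10 pc)
7.64 − (-4.6) = 12.24 = 5 log₁₀(d/10)
d = 10 × 10^(12.24/5) = 10 × 10^2.448 = 2805 pc.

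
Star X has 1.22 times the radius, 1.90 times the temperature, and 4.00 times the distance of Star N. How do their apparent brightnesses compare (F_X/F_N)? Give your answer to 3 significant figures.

L_X/L_N = (R_X/R_N)²(T_X/T_N)⁴ = (1.22)² × (1.90)⁴ = 19.40.
F_X/F_N = (L_X/L_N)/(d_X/d_N)² = 19.40 / (4.00)² = 1.212.

1.21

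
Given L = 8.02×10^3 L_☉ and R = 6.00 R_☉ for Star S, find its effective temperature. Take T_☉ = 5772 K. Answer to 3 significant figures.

2.23×10^4 K

T/T_☉ = (L/L_☉)^(1/4) / (R/R_☉)^(1/2)
T = 5772 × (8.02×10^3)^(1/4) / √(6.00) = 5772 × 9.463 / 2.449 = 2.230×10^4 K.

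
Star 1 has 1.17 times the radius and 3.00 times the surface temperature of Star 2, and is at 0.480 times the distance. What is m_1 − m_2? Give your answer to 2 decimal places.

-6.71

L_1/L_2 = (1.17)²(3.00)⁴ = 110.9.
F_1/F_2 = (L_1/L_2)/(d_1/d_2)² = 110.9/0.2304 = 481.3.
m_1 − m_2 = −2.5 log₁₀(481.3) = -6.71.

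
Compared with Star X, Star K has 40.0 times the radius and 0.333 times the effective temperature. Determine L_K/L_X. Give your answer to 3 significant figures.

From the Stefan–Boltzmann law, L ∝ R²T⁴, so
L_K/L_X = (R_K/R_X)² (T_K/T_X)⁴ = (40.0)² × (0.333)⁴ = 1600 × 0.01230 = 19.67.

19.7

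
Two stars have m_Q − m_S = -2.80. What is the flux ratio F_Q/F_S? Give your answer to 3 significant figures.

F_Q/F_S = 10^(−(m_Q − m_S)/2.5) = 10^(2.80/2.5) = 10^1.120 = 13.18.

13.2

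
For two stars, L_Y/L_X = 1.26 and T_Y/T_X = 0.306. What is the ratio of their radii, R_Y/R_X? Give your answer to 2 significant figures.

L ∝ R²T⁴ gives R ∝ √L / T², so
R_Y/R_X = √(1.26) / (0.306)² = 1.122 / 0.09364 = 11.99.

12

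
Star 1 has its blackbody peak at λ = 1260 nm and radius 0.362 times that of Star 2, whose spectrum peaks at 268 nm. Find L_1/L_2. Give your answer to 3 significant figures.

2.68×10^-4

Wien's law gives T ∝ 1/λ_max, so T_1/T_2 = λ_2/λ_1 = 268/1260 = 0.2127.
Then L ∝ R²T⁴ gives L_1/L_2 = (0.362)² × (0.2127)⁴ = 0.1310 × 0.002047 = 2.682×10^-4.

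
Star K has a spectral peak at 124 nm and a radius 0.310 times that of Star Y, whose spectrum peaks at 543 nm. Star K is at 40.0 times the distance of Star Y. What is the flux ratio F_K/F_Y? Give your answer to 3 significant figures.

0.0221

Wien's law: T_K/T_Y = λ_Y/λ_K = 543/124 = 4.379.
L_K/L_Y = (R_K/R_Y)²(T_K/T_Y)⁴ = (0.310)²(4.379)⁴ = 35.34.
F_K/F_Y = (L_K/L_Y)/(d_K/d_Y)² = 35.34/(40.0)² = 0.02209.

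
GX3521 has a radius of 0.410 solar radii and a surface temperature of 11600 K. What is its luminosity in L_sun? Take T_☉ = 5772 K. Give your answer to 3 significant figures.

L/L_☉ = (R/R_☉)² (T/T_☉)⁴ = (0.410)² × (11600/5772)⁴
       = 0.1681 × (2.010)⁴ = 0.1681 × 16.31 = 2.742.

2.74 L_sun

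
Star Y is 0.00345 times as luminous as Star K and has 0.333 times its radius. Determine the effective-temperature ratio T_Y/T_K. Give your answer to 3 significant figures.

0.420

L ∝ R²T⁴ gives T ∝ (L/R²)^(1/4), so
T_Y/T_K = (0.00345 / 0.333²)^(1/4) = (0.03111)^(1/4) = 0.4200.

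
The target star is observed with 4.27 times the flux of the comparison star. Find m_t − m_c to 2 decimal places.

m_t − m_c = −2.5 log₁₀(F_t/F_c) = −2.5 log₁₀(4.27) = −2.5 × (0.630) = -1.576.

-1.58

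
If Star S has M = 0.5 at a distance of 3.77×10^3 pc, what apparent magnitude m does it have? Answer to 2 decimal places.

m = M + 5 log₁₀(d/10 pc) = 0.5 + 5 log₁₀(3.77×10^3/10)
  = 0.5 + 5 × 2.576 = 0.5 + 12.88 = 13.38.

13.38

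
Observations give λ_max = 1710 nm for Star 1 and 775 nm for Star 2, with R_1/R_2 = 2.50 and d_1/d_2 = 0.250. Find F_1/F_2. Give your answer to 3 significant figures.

Wien's law: T_1/T_2 = λ_2/λ_1 = 775/1710 = 0.4532.
L_1/L_2 = (R_1/R_2)²(T_1/T_2)⁴ = (2.50)²(0.4532)⁴ = 0.2637.
F_1/F_2 = (L_1/L_2)/(d_1/d_2)² = 0.2637/(0.250)² = 4.219.

4.22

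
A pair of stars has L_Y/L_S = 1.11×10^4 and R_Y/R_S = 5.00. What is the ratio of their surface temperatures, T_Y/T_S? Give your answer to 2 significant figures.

L ∝ R²T⁴ gives T ∝ (L/R²)^(1/4), so
T_Y/T_S = (1.11×10^4 / 5.00²)^(1/4) = (444.0)^(1/4) = 4.590.

4.6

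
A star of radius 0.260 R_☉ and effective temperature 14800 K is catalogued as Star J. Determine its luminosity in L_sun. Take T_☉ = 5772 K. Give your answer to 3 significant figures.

2.92 L_sun

L/L_☉ = (R/R_☉)² (T/T_☉)⁴ = (0.260)² × (14800/5772)⁴
       = 0.06760 × (2.564)⁴ = 0.06760 × 43.23 = 2.922.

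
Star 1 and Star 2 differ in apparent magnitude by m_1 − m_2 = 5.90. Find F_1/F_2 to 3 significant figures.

F_1/F_2 = 10^(−(m_1 − m_2)/2.5) = 10^(-5.90/2.5) = 10^-2.360 = 0.004365.

0.00437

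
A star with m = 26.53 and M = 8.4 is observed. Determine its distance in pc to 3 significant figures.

4.23×10^4 pc

m − M = 5 log₁₀(d/10 pc)
26.53 − (8.4) = 18.13 = 5 log₁₀(d/10)
d = 10 × 10^(18.13/5) = 10 × 10^3.626 = 4.227×10^4 pc.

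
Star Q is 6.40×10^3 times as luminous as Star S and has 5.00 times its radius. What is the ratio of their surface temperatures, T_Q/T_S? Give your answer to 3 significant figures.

4.00

L ∝ R²T⁴ gives T ∝ (L/R²)^(1/4), so
T_Q/T_S = (6.40×10^3 / 5.00²)^(1/4) = (256.0)^(1/4) = 4.000.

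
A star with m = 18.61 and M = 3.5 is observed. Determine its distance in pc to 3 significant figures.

1.05×10^4 pc

m − M = 5 log₁₀(d/10 pc)
18.61 − (3.5) = 15.11 = 5 log₁₀(d/10)
d = 10 × 10^(15.11/5) = 10 × 10^3.022 = 1.052×10^4 pc.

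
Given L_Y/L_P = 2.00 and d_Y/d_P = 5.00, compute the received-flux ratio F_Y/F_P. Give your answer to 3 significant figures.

F = L/(4πd²), so F_Y/F_P = (L_Y/L_P) / (d_Y/d_P)²
= 2.00 / (5.00)² = 2.00 / 25.00 = 0.08000.

0.0800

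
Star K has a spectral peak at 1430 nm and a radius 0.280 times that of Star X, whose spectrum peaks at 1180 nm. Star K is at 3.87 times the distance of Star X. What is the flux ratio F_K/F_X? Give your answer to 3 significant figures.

0.00243

Wien's law: T_K/T_X = λ_X/λ_K = 1180/1430 = 0.8252.
L_K/L_X = (R_K/R_X)²(T_K/T_X)⁴ = (0.280)²(0.8252)⁴ = 0.03635.
F_K/F_X = (L_K/L_X)/(d_K/d_X)² = 0.03635/(3.87)² = 0.002427.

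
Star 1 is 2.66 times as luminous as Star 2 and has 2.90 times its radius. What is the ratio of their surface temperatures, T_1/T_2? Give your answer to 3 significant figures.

L ∝ R²T⁴ gives T ∝ (L/R²)^(1/4), so
T_1/T_2 = (2.66 / 2.90²)^(1/4) = (0.3163)^(1/4) = 0.7499.

0.750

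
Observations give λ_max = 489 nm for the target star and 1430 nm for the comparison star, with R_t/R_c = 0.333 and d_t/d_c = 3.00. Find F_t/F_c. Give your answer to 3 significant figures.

Wien's law: T_t/T_c = λ_c/λ_t = 1430/489 = 2.924.
L_t/L_c = (R_t/R_c)²(T_t/T_c)⁴ = (0.333)²(2.924)⁴ = 8.110.
F_t/F_c = (L_t/L_c)/(d_t/d_c)² = 8.110/(3.00)² = 0.9011.

0.901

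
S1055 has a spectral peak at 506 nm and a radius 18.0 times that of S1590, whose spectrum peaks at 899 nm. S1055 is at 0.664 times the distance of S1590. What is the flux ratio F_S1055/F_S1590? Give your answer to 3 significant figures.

Wien's law: T_S1055/T_S1590 = λ_S1590/λ_S1055 = 899/506 = 1.777.
L_S1055/L_S1590 = (R_S1055/R_S1590)²(T_S1055/T_S1590)⁴ = (18.0)²(1.777)⁴ = 3228.
F_S1055/F_S1590 = (L_S1055/L_S1590)/(d_S1055/d_S1590)² = 3228/(0.664)² = 7322.

7.32×10^3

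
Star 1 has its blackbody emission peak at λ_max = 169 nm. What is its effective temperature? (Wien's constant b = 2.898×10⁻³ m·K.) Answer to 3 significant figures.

1.71×10^4 K

T = b/λ_max = 2.898×10⁻³ / (169×10⁻⁹) = 1.715×10^4 K.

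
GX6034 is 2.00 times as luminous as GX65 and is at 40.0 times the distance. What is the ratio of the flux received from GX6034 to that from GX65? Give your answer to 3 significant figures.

F = L/(4πd²), so F_GX6034/F_GX65 = (L_GX6034/L_GX65) / (d_GX6034/d_GX65)²
= 2.00 / (40.0)² = 2.00 / 1600 = 0.001250.

0.00125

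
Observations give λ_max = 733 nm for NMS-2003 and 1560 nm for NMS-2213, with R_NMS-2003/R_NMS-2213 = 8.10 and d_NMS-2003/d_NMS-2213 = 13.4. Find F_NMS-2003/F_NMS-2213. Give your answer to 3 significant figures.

7.50

Wien's law: T_NMS-2003/T_NMS-2213 = λ_NMS-2213/λ_NMS-2003 = 1560/733 = 2.128.
L_NMS-2003/L_NMS-2213 = (R_NMS-2003/R_NMS-2213)²(T_NMS-2003/T_NMS-2213)⁴ = (8.10)²(2.128)⁴ = 1346.
F_NMS-2003/F_NMS-2213 = (L_NMS-2003/L_NMS-2213)/(d_NMS-2003/d_NMS-2213)² = 1346/(13.4)² = 7.496.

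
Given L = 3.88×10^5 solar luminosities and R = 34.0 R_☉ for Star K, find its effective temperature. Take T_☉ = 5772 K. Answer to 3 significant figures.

T/T_☉ = (L/L_☉)^(1/4) / (R/R_☉)^(1/2)
T = 5772 × (3.88×10^5)^(1/4) / √(34.0) = 5772 × 24.96 / 5.831 = 2.471×10^4 K.

2.47×10^4 K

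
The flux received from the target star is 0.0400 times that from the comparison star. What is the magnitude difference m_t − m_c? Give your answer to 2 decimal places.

3.49

m_t − m_c = −2.5 log₁₀(F_t/F_c) = −2.5 log₁₀(0.0400) = −2.5 × (-1.398) = 3.495.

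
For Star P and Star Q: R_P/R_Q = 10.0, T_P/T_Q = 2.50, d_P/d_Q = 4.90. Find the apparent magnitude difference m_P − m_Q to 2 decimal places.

L_P/L_Q = (10.0)²(2.50)⁴ = 3906.
F_P/F_Q = (L_P/L_Q)/(d_P/d_Q)² = 3906/24.01 = 162.7.
m_P − m_Q = −2.5 log₁₀(162.7) = -5.53.

-5.53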